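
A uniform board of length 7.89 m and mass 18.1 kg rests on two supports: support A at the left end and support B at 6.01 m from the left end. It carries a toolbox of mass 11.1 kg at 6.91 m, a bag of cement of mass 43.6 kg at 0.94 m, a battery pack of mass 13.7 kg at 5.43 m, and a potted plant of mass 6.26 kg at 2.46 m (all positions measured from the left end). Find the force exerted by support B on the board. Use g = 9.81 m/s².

Choose support A as the axis so its reaction then has zero moment arm.
Beam weight: 18.1 × 9.81 = 177.6 N down at 3.945 m → arm 3.945 m, τ = 177.6 × 3.945 = 700.6 N·m clockwise.
Toolbox: 11.1 × 9.81 = 108.9 N down at 6.91 m → arm 6.91 m, τ = 108.9 × 6.91 = 752.5 N·m clockwise.
Bag of cement: 43.6 × 9.81 = 427.7 N down at 0.94 m → arm 0.94 m, τ = 427.7 × 0.94 = 402 N·m clockwise.
Battery pack: 13.7 × 9.81 = 134.4 N down at 5.43 m → arm 5.43 m, τ = 134.4 × 5.43 = 729.8 N·m clockwise.
Potted plant: 6.26 × 9.81 = 61.41 N down at 2.46 m → arm 2.46 m, τ = 61.41 × 2.46 = 151.1 N·m clockwise.
Net load moment about support A = 2736 N·m clockwise.
Reaction R at support B is upward at 6.01 m, arm 6.01 m → moment R × 6.01 counterclockwise.
Setting net torque to zero: R × 6.01 = 2736 → R = 455 N.

R_B ≈ 455 N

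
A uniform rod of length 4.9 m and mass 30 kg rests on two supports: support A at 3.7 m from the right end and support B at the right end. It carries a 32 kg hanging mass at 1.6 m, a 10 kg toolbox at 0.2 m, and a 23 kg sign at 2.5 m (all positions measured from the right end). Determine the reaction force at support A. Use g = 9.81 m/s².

Sum moments about support B (its reaction then has zero moment arm).
Beam weight: 30 × 9.81 = 294.3 N down at 2.45 m → arm 2.45 m, τ = 294.3 × 2.45 = 721 N·m counterclockwise.
Hanging mass: 32 × 9.81 = 313.9 N down at 1.6 m → arm 1.6 m, τ = 313.9 × 1.6 = 502.2 N·m counterclockwise.
Toolbox: 10 × 9.81 = 98.1 N down at 0.2 m → arm 0.2 m, τ = 98.1 × 0.2 = 19.62 N·m counterclockwise.
Sign: 23 × 9.81 = 225.6 N down at 2.5 m → arm 2.5 m, τ = 225.6 × 2.5 = 564 N·m counterclockwise.
Net load moment about support B = 1807 N·m counterclockwise.
Reaction R at support A is upward at 3.7 m, arm 3.7 m → moment R × 3.7 clockwise.
Στ = 0 ⇒ R × 3.7 = 1807 ⇒ R = 488 N.

R_A ≈ 488 N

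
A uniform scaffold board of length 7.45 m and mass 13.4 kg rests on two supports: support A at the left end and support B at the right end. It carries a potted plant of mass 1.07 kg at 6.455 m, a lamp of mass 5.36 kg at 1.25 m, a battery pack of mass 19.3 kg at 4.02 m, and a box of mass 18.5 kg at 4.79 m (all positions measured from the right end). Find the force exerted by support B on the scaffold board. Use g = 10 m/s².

About support A:
Beam weight: 13.4 × 10 = 134 N down at 3.725 m → arm 3.725 m, τ = 134 × 3.725 = 499.2 N·m clockwise.
Potted plant: 1.07 × 10 = 10.7 N down at 6.455 m → arm 0.995 m, τ = 10.7 × 0.995 = 10.65 N·m clockwise.
Lamp: 5.36 × 10 = 53.6 N down at 1.25 m → arm 6.2 m, τ = 53.6 × 6.2 = 332.3 N·m clockwise.
Battery pack: 19.3 × 10 = 193 N down at 4.02 m → arm 3.43 m, τ = 193 × 3.43 = 662 N·m clockwise.
Box: 18.5 × 10 = 185 N down at 4.79 m → arm 2.66 m, τ = 185 × 2.66 = 492.1 N·m clockwise.
Net load moment about support A = 1996 N·m clockwise.
Reaction R at support B is upward at 0 m, arm 7.45 m → moment R × 7.45 counterclockwise.
Setting net torque to zero: R × 7.45 = 1996 → R = 268 N.

R_B ≈ 268 N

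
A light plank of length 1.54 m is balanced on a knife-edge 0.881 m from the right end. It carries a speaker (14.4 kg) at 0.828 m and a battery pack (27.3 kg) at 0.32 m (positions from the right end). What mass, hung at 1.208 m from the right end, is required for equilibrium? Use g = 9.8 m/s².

Sum moments about the knife-edge (at 0.881 m from the right end) (the support reaction has zero arm there).
Speaker: 14.4 × 9.8 = 141.1 N down at 0.828 m → arm 0.053 m, τ = 141.1 × 0.053 = 7.478 N·m clockwise.
Battery pack: 27.3 × 9.8 = 267.5 N down at 0.32 m → arm 0.561 m, τ = 267.5 × 0.561 = 150.1 N·m clockwise.
Net moment of known loads = 157.6 N·m clockwise.
An unknown mass m at 1.208 m has arm 0.327 m; its moment is m·g·0.327 counterclockwise.
Στ = 0 ⇒ m × 9.8 × 0.327 = 157.6 ⇒ m = 157.6 / (9.8 × 0.327) = 49.2 kg.

m ≈ 49.2 kg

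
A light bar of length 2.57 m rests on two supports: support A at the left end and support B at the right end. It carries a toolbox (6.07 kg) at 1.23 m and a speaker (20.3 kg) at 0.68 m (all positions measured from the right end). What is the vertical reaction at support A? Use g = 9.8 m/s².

R_A ≈ 81.1 N

Choose support B as the axis so its reaction then has zero moment arm.
Toolbox: 6.07 × 9.8 = 59.49 N down at 1.23 m → arm 1.23 m, τ = 59.49 × 1.23 = 73.17 N·m counterclockwise.
Speaker: 20.3 × 9.8 = 198.9 N down at 0.68 m → arm 0.68 m, τ = 198.9 × 0.68 = 135.3 N·m counterclockwise.
Net load moment about support B = 208.5 N·m counterclockwise.
Reaction R at support A is upward at 2.57 m, arm 2.57 m → moment R × 2.57 clockwise.
Setting net torque to zero: R × 2.57 = 208.5 → R = 81.1 N.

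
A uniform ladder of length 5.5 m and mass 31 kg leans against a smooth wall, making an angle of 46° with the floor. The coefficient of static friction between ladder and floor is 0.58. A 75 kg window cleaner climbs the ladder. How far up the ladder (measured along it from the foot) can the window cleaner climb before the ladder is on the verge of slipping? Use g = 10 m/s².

Take moments about the foot of the ladder.
Ladder weight 31×10 = 310 N acts at 2.75 m along the ladder; its horizontal arm is 2.75·cos46° = 1.91 m → τ = 592.1 N·m clockwise.
Window cleaner weight 75×10 = 750 N at distance d → arm d·cos46° → τ = 750·d·0.6947 clockwise.
Wall normal N at the top has arm L sinθ = 3.956 m counterclockwise, so Στ = 0 gives N·3.956 = 592.1 + 521·d.
ΣFy = 0 ⇒ N_floor = 1060 N, so the maximum friction is μ_s·N_floor = 0.58×1060 = 614.8 N. ΣFx = 0 ⇒ N_wall = f, so at the slipping point N = 614.8 N.
Substituting: 614.8×3.956 = 592.1 + 521·d ⇒ d = (2432 − 592.1) / 521 = 3.53 m.

d ≈ 3.53 m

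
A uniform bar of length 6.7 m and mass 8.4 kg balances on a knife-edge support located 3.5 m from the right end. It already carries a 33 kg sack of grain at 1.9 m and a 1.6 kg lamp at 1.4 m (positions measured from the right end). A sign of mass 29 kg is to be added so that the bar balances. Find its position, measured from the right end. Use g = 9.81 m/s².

x ≈ 5.48 m from the right end

Take moments about the knife-edge support (at 3.5 m from the right end).
Beam weight: 8.4 × 9.81 = 82.4 N down at 3.35 m → arm 0.15 m, τ = 82.4 × 0.15 = 12.36 N·m clockwise.
Sack of grain: 33 × 9.81 = 323.7 N down at 1.9 m → arm 1.6 m, τ = 323.7 × 1.6 = 517.9 N·m clockwise.
Lamp: 1.6 × 9.81 = 15.7 N down at 1.4 m → arm 2.1 m, τ = 15.7 × 2.1 = 32.97 N·m clockwise.
Net moment of existing loads = 563.2 N·m clockwise.
The sign weighs 29 × 9.81 = 284.5 N and must supply an equal counterclockwise moment, so its lever arm about the knife-edge support is 563.2 / 284.5 = 1.98 m.
That puts it at 3.5 + 1.98 = 5.48 m from the right end.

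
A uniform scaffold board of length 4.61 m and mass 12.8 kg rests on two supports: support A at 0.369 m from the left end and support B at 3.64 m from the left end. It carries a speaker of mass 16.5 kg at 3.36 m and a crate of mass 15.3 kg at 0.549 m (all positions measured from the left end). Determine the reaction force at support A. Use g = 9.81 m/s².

R_A ≈ 207 N

Taking torques about support B:
Beam weight: 12.8 × 9.81 = 125.6 N down at 2.305 m → arm 1.335 m, τ = 125.6 × 1.335 = 167.7 N·m counterclockwise.
Speaker: 16.5 × 9.81 = 161.9 N down at 3.36 m → arm 0.28 m, τ = 161.9 × 0.28 = 45.33 N·m counterclockwise.
Crate: 15.3 × 9.81 = 150.1 N down at 0.549 m → arm 3.091 m, τ = 150.1 × 3.091 = 464 N·m counterclockwise.
Net load moment about support B = 677 N·m counterclockwise.
Reaction R at support A is upward at 0.369 m, arm 3.271 m → moment R × 3.271 clockwise.
For rotational equilibrium, R × 3.271 = 677, so R = 207 N.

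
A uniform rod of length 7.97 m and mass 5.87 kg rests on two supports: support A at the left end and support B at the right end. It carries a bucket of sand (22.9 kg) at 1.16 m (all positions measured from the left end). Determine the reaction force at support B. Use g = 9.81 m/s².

Taking torques about support A:
Beam weight: 5.87 × 9.81 = 57.58 N down at 3.985 m → arm 3.985 m, τ = 57.58 × 3.985 = 229.5 N·m clockwise.
Bucket of sand: 22.9 × 9.81 = 224.6 N down at 1.16 m → arm 1.16 m, τ = 224.6 × 1.16 = 260.5 N·m clockwise.
Net load moment about support A = 490 N·m clockwise.
Reaction R at support B is upward at 7.97 m, arm 7.97 m → moment R × 7.97 counterclockwise.
Setting net torque to zero: R × 7.97 = 490 → R = 61.5 N.

R_B ≈ 61.5 N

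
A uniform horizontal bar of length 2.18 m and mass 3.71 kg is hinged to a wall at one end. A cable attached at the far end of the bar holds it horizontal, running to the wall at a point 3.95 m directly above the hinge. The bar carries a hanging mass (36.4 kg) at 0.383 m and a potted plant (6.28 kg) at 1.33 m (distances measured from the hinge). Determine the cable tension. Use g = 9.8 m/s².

Take moments about the hinge.
Beam weight: 3.71 × 9.8 = 36.36 N down at 1.09 m → arm 1.09 m, τ = 36.36 × 1.09 = 39.63 N·m clockwise.
Hanging mass: 36.4 × 9.8 = 356.7 N down at 0.383 m → arm 0.383 m, τ = 356.7 × 0.383 = 136.6 N·m clockwise.
Potted plant: 6.28 × 9.8 = 61.54 N down at 1.33 m → arm 1.33 m, τ = 61.54 × 1.33 = 81.85 N·m clockwise.
Total clockwise load moment = 258.1 N·m.
The cable tension T acts at 2.18 m; only its component perpendicular to the bar, T sinθ, produces torque. sinθ = h/√(h²+d²) = 3.95/√(3.95²+2.18²) = 0.8755.
Balancing moments: T × 2.18 × 0.8755 = 258.1, giving T = 258.1 / 1.909 = 135 N.

T ≈ 135 N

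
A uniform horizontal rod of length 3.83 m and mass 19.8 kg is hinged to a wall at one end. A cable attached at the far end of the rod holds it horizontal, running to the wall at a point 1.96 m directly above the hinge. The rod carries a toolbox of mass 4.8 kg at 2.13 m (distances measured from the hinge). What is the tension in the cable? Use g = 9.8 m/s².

Choose the hinge as the axis so the unknown hinge reaction has zero arm there.
Beam weight: 19.8 × 9.8 = 194 N down at 1.915 m → arm 1.915 m, τ = 194 × 1.915 = 371.5 N·m clockwise.
Toolbox: 4.8 × 9.8 = 47.04 N down at 2.13 m → arm 2.13 m, τ = 47.04 × 2.13 = 100.2 N·m clockwise.
Total clockwise load moment = 471.7 N·m.
The cable tension T acts at 3.83 m; only its component perpendicular to the rod, T sinθ, produces torque. sinθ = h/√(h²+d²) = 1.96/√(1.96²+3.83²) = 0.4556.
Στ = 0 ⇒ T × 3.83 × 0.4556 = 471.7 ⇒ T = 471.7 / 1.745 = 270 N.

T ≈ 270 N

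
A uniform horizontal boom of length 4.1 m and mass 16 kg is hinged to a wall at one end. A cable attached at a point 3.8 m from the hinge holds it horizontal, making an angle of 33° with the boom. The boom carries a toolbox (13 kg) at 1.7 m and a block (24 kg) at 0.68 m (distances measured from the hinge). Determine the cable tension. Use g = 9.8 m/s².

Take moments about the hinge.
Beam weight: 16 × 9.8 = 156.8 N down at 2.05 m → arm 2.05 m, τ = 156.8 × 2.05 = 321.4 N·m clockwise.
Toolbox: 13 × 9.8 = 127.4 N down at 1.7 m → arm 1.7 m, τ = 127.4 × 1.7 = 216.6 N·m clockwise.
Block: 24 × 9.8 = 235.2 N down at 0.68 m → arm 0.68 m, τ = 235.2 × 0.68 = 159.9 N·m clockwise.
Total clockwise load moment = 697.9 N·m.
The cable tension T acts at 3.8 m; only its component perpendicular to the boom, T sinθ, produces torque. sin 33° = 0.5446.
Setting net torque to zero: T × 3.8 × 0.5446 = 697.9 → T = 697.9 / 2.069 = 337 N.

T ≈ 337 N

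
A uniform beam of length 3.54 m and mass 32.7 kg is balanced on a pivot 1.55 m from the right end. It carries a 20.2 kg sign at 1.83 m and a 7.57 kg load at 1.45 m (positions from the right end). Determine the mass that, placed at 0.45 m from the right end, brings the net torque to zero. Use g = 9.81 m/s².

Take moments about the pivot (at 1.55 m from the right end).
Beam weight: 32.7 × 9.81 = 320.8 N down at 1.77 m → arm 0.22 m, τ = 320.8 × 0.22 = 70.58 N·m counterclockwise.
Sign: 20.2 × 9.81 = 198.2 N down at 1.83 m → arm 0.28 m, τ = 198.2 × 0.28 = 55.5 N·m counterclockwise.
Load: 7.57 × 9.81 = 74.26 N down at 1.45 m → arm 0.1 m, τ = 74.26 × 0.1 = 7.426 N·m clockwise.
Net moment of known loads = 118.7 N·m counterclockwise.
An unknown mass m at 0.45 m has arm 1.1 m; its moment is m·g·1.1 clockwise.
Setting net torque to zero: m × 9.81 × 1.1 = 118.7 → m = 118.7 / (9.81 × 1.1) = 11 kg.

m ≈ 11 kg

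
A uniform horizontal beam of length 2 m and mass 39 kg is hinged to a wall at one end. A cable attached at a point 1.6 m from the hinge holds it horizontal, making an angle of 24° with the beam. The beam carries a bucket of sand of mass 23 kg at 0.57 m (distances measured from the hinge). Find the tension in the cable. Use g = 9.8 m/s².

Choose the hinge as the axis so the unknown hinge reaction has zero arm there.
Beam weight: 39 × 9.8 = 382.2 N down at 1 m → arm 1 m, τ = 382.2 × 1 = 382.2 N·m clockwise.
Bucket of sand: 23 × 9.8 = 225.4 N down at 0.57 m → arm 0.57 m, τ = 225.4 × 0.57 = 128.5 N·m clockwise.
Total clockwise load moment = 510.7 N·m.
The cable tension T acts at 1.6 m; only its component perpendicular to the beam, T sinθ, produces torque. sin 24° = 0.4067.
Balancing moments: T × 1.6 × 0.4067 = 510.7, giving T = 510.7 / 0.6507 = 785 N.

T ≈ 785 N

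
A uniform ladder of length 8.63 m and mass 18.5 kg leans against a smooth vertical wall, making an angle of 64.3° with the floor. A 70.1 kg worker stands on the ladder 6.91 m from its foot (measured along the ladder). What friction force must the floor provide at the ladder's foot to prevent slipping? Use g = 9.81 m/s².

f ≈ 309 N

Taking torques about the foot of the ladder:
Ladder weight 18.5×9.81 = 181.5 N acts at 4.315 m along the ladder; its horizontal arm is 4.315·cos64.3° = 1.871 m → τ = 339.6 N·m clockwise.
Worker: 70.1×9.81 = 687.7 N at 6.91 m → arm 2.997 m → τ = 2061 N·m clockwise.
Wall normal N acts horizontally at the top; its moment arm is the height L sinθ = 8.63·sin64.3° = 7.776 m, counterclockwise.
Setting net torque to zero: N × 7.776 = 2401 → N = 309 N.
ΣFx = 0: friction at the foot balances the wall's push, so f = N_wall = 309 N.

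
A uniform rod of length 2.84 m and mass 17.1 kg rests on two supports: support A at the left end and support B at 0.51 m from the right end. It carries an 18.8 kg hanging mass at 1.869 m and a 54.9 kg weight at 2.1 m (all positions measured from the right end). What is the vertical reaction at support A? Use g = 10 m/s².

R_A ≈ 551 N

About support B:
Beam weight: 17.1 × 10 = 171 N down at 1.42 m → arm 0.91 m, τ = 171 × 0.91 = 155.6 N·m counterclockwise.
Hanging mass: 18.8 × 10 = 188 N down at 1.869 m → arm 1.359 m, τ = 188 × 1.359 = 255.5 N·m counterclockwise.
Weight: 54.9 × 10 = 549 N down at 2.1 m → arm 1.59 m, τ = 549 × 1.59 = 872.9 N·m counterclockwise.
Net load moment about support B = 1284 N·m counterclockwise.
Reaction R at support A is upward at 2.84 m, arm 2.33 m → moment R × 2.33 clockwise.
For rotational equilibrium, R × 2.33 = 1284, so R = 551 N.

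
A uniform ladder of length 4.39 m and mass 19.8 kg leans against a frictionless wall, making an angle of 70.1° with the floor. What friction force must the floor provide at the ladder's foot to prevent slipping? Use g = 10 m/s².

f ≈ 35.8 N

Choose the foot of the ladder as the axis so the floor normal and friction both act there and drop out.
Ladder weight 19.8×10 = 198 N acts at 2.195 m along the ladder; its horizontal arm is 2.195·cos70.1° = 0.7471 m → τ = 147.9 N·m clockwise.
Wall normal N acts horizontally at the top; its moment arm is the height L sinθ = 4.39·sin70.1° = 4.128 m, counterclockwise.
Balancing moments: N × 4.128 = 147.9, giving N = 35.8 N.
ΣFx = 0: friction at the foot balances the wall's push, so f = N_wall = 35.8 N.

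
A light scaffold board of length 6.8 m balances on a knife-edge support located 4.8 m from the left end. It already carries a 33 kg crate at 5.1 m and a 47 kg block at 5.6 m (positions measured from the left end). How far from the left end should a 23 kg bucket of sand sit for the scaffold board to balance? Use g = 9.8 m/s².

x ≈ 2.73 m from the left end

Sum moments about the knife-edge support (at 4.8 m from the left end) (the support reaction has zero arm there).
Crate: 33 × 9.8 = 323.4 N down at 5.1 m → arm 0.3 m, τ = 323.4 × 0.3 = 97.02 N·m clockwise.
Block: 47 × 9.8 = 460.6 N down at 5.6 m → arm 0.8 m, τ = 460.6 × 0.8 = 368.5 N·m clockwise.
Net moment of existing loads = 465.5 N·m clockwise.
The bucket of sand weighs 23 × 9.8 = 225.4 N and must supply an equal counterclockwise moment, so its lever arm about the knife-edge support is 465.5 / 225.4 = 2.07 m.
That puts it at 4.8 − 2.07 = 2.73 m from the left end.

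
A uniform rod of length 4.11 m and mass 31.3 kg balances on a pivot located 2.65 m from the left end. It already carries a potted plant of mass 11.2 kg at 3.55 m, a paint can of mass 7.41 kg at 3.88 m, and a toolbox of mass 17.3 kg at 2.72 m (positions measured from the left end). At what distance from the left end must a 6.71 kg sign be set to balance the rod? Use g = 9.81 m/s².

x ≈ 2.38 m from the left end

About the pivot (at 2.65 m from the left end):
Beam weight: 31.3 × 9.81 = 307.1 N down at 2.055 m → arm 0.595 m, τ = 307.1 × 0.595 = 182.7 N·m counterclockwise.
Potted plant: 11.2 × 9.81 = 109.9 N down at 3.55 m → arm 0.9 m, τ = 109.9 × 0.9 = 98.91 N·m clockwise.
Paint can: 7.41 × 9.81 = 72.69 N down at 3.88 m → arm 1.23 m, τ = 72.69 × 1.23 = 89.41 N·m clockwise.
Toolbox: 17.3 × 9.81 = 169.7 N down at 2.72 m → arm 0.07 m, τ = 169.7 × 0.07 = 11.88 N·m clockwise.
Net moment of existing loads = 17.5 N·m clockwise.
The sign weighs 6.71 × 9.81 = 65.83 N and must supply an equal counterclockwise moment, so its lever arm about the pivot is 17.5 / 65.83 = 0.266 m.
That puts it at 2.65 − 0.266 = 2.38 m from the left end.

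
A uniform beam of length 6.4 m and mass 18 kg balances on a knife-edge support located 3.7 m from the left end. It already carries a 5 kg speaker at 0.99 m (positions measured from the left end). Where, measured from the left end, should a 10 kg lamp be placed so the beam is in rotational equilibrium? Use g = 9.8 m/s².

Take moments about the knife-edge support (at 3.7 m from the left end).
Beam weight: 18 × 9.8 = 176.4 N down at 3.2 m → arm 0.5 m, τ = 176.4 × 0.5 = 88.2 N·m counterclockwise.
Speaker: 5 × 9.8 = 49 N down at 0.99 m → arm 2.71 m, τ = 49 × 2.71 = 132.8 N·m counterclockwise.
Net moment of existing loads = 221 N·m counterclockwise.
The lamp weighs 10 × 9.8 = 98 N and must supply an equal clockwise moment, so its lever arm about the knife-edge support is 221 / 98 = 2.26 m.
That puts it at 3.7 + 2.26 = 5.96 m from the left end.

x ≈ 5.96 m from the left end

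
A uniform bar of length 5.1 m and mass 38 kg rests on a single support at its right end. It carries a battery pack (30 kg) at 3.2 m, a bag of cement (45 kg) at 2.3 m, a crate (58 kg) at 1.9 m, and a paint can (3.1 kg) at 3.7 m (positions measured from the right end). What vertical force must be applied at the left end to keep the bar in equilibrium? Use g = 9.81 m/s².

Take moments about the right end.
Beam weight: 38 × 9.81 = 372.8 N down at 2.55 m → arm 2.55 m, τ = 372.8 × 2.55 = 950.6 N·m counterclockwise.
Battery pack: 30 × 9.81 = 294.3 N down at 3.2 m → arm 3.2 m, τ = 294.3 × 3.2 = 941.8 N·m counterclockwise.
Bag of cement: 45 × 9.81 = 441.5 N down at 2.3 m → arm 2.3 m, τ = 441.5 × 2.3 = 1015 N·m counterclockwise.
Crate: 58 × 9.81 = 569 N down at 1.9 m → arm 1.9 m, τ = 569 × 1.9 = 1081 N·m counterclockwise.
Paint can: 3.1 × 9.81 = 30.41 N down at 3.7 m → arm 3.7 m, τ = 30.41 × 3.7 = 112.5 N·m counterclockwise.
Net moment of the loads = 4101 N·m counterclockwise.
The upward force F acts at the left end, arm 5.1 m, giving F × 5.1 clockwise.
For rotational equilibrium, F × 5.1 = 4101, so F = 4101 / 5.1 = 804 N.

F ≈ 804 N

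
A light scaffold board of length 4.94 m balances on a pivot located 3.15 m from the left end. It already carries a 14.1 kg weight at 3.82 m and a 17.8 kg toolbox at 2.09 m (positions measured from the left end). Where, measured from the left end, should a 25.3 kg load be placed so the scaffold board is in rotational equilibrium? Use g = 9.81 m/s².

x ≈ 3.52 m from the left end

Take moments about the pivot (at 3.15 m from the left end).
Weight: 14.1 × 9.81 = 138.3 N down at 3.82 m → arm 0.67 m, τ = 138.3 × 0.67 = 92.66 N·m clockwise.
Toolbox: 17.8 × 9.81 = 174.6 N down at 2.09 m → arm 1.06 m, τ = 174.6 × 1.06 = 185.1 N·m counterclockwise.
Net moment of existing loads = 92.44 N·m counterclockwise.
The load weighs 25.3 × 9.81 = 248.2 N and must supply an equal clockwise moment, so its lever arm about the pivot is 92.44 / 248.2 = 0.372 m.
That puts it at 3.15 + 0.372 = 3.52 m from the left end.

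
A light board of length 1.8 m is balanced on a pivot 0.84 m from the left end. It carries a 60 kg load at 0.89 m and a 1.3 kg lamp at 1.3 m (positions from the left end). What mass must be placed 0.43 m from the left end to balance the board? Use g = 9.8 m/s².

m ≈ 8.78 kg

Take moments about the pivot (at 0.84 m from the left end).
Load: 60 × 9.8 = 588 N down at 0.89 m → arm 0.05 m, τ = 588 × 0.05 = 29.4 N·m clockwise.
Lamp: 1.3 × 9.8 = 12.74 N down at 1.3 m → arm 0.46 m, τ = 12.74 × 0.46 = 5.86 N·m clockwise.
Net moment of known loads = 35.26 N·m clockwise.
An unknown mass m at 0.43 m has arm 0.41 m; its moment is m·g·0.41 counterclockwise.
Στ = 0 ⇒ m × 9.8 × 0.41 = 35.26 ⇒ m = 35.26 / (9.8 × 0.41) = 8.78 kg.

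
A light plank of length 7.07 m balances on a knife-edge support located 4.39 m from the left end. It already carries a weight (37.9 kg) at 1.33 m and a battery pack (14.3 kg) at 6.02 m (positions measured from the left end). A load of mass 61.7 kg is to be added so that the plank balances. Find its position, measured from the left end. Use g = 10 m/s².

Taking torques about the knife-edge support (at 4.39 m from the left end):
Weight: 37.9 × 10 = 379 N down at 1.33 m → arm 3.06 m, τ = 379 × 3.06 = 1160 N·m counterclockwise.
Battery pack: 14.3 × 10 = 143 N down at 6.02 m → arm 1.63 m, τ = 143 × 1.63 = 233.1 N·m clockwise.
Net moment of existing loads = 926.9 N·m counterclockwise.
The load weighs 61.7 × 10 = 617 N and must supply an equal clockwise moment, so its lever arm about the knife-edge support is 926.9 / 617 = 1.5 m.
That puts it at 4.39 + 1.5 = 5.89 m from the left end.

x ≈ 5.89 m from the left end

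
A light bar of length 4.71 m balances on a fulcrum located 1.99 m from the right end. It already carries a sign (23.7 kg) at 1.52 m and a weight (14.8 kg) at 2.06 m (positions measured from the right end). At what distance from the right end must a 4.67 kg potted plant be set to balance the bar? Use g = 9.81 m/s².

x ≈ 4.15 m from the right end

Choose the fulcrum (at 1.99 m from the right end) as the axis so the support reaction has zero arm there.
Sign: 23.7 × 9.81 = 232.5 N down at 1.52 m → arm 0.47 m, τ = 232.5 × 0.47 = 109.3 N·m clockwise.
Weight: 14.8 × 9.81 = 145.2 N down at 2.06 m → arm 0.07 m, τ = 145.2 × 0.07 = 10.16 N·m counterclockwise.
Net moment of existing loads = 99.14 N·m clockwise.
The potted plant weighs 4.67 × 9.81 = 45.81 N and must supply an equal counterclockwise moment, so its lever arm about the fulcrum is 99.14 / 45.81 = 2.16 m.
That puts it at 1.99 + 2.16 = 4.15 m from the right end.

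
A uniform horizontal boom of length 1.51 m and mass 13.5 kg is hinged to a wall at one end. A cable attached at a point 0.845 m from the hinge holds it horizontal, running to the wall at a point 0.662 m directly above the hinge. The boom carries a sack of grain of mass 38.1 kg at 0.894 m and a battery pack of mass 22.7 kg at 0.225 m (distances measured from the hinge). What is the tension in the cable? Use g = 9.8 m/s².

Taking torques about the hinge:
Beam weight: 13.5 × 9.8 = 132.3 N down at 0.755 m → arm 0.755 m, τ = 132.3 × 0.755 = 99.89 N·m clockwise.
Sack of grain: 38.1 × 9.8 = 373.4 N down at 0.894 m → arm 0.894 m, τ = 373.4 × 0.894 = 333.8 N·m clockwise.
Battery pack: 22.7 × 9.8 = 222.5 N down at 0.225 m → arm 0.225 m, τ = 222.5 × 0.225 = 50.06 N·m clockwise.
Total clockwise load moment = 483.8 N·m.
The cable tension T acts at 0.845 m; only its component perpendicular to the boom, T sinθ, produces torque. sinθ = h/√(h²+d²) = 0.662/√(0.662²+0.845²) = 0.6167.
Balancing moments: T × 0.845 × 0.6167 = 483.8, giving T = 483.8 / 0.5211 = 928 N.

T ≈ 928 N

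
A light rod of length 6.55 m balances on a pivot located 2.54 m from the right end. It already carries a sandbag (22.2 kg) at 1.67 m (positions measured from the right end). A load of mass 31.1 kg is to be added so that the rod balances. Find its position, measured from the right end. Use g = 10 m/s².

Sum moments about the pivot (at 2.54 m from the right end) (the support reaction has zero arm there).
Sandbag: 22.2 × 10 = 222 N down at 1.67 m → arm 0.87 m, τ = 222 × 0.87 = 193.1 N·m clockwise.
Net moment of existing loads = 193.1 N·m clockwise.
The load weighs 31.1 × 10 = 311 N and must supply an equal counterclockwise moment, so its lever arm about the pivot is 193.1 / 311 = 0.621 m.
That puts it at 2.54 + 0.621 = 3.16 m from the right end.

x ≈ 3.16 m from the right end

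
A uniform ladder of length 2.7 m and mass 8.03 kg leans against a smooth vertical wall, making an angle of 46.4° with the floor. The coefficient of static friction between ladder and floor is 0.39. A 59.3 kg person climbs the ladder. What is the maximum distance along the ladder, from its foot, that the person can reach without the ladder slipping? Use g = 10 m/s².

About the foot of the ladder:
Ladder weight 8.03×10 = 80.3 N acts at 1.35 m along the ladder; its horizontal arm is 1.35·cos46.4° = 0.931 m → τ = 74.76 N·m clockwise.
Person weight 59.3×10 = 593 N at distance d → arm d·cos46.4° → τ = 593·d·0.6896 clockwise.
Wall normal N at the top has arm L sinθ = 1.955 m counterclockwise, so Στ = 0 gives N·1.955 = 74.76 + 408.9·d.
ΣFy = 0 ⇒ N_floor = 673.3 N, so the maximum friction is μ_s·N_floor = 0.39×673.3 = 262.6 N. ΣFx = 0 ⇒ N_wall = f, so at the slipping point N = 262.6 N.
Substituting: 262.6×1.955 = 74.76 + 408.9·d ⇒ d = (513.4 − 74.76) / 408.9 = 1.07 m.

d ≈ 1.07 m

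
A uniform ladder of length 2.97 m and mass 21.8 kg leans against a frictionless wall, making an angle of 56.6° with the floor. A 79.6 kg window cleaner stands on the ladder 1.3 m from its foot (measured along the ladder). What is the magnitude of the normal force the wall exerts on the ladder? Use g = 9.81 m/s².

N_wall ≈ 296 N

Taking torques about the foot of the ladder:
Ladder weight 21.8×9.81 = 213.9 N acts at 1.485 m along the ladder; its horizontal arm is 1.485·cos56.6° = 0.8175 m → τ = 174.9 N·m clockwise.
Window cleaner: 79.6×9.81 = 780.9 N at 1.3 m → arm 0.7156 m → τ = 558.8 N·m clockwise.
Wall normal N acts horizontally at the top; its moment arm is the height L sinθ = 2.97·sin56.6° = 2.479 m, counterclockwise.
Balancing moments: N × 2.479 = 733.7, giving N = 296 N.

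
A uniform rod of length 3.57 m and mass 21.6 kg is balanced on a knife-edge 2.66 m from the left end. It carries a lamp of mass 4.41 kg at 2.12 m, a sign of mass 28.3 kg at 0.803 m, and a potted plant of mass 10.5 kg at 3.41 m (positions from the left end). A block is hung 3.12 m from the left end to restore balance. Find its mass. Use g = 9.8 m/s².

Choose the knife-edge (at 2.66 m from the left end) as the axis so the support reaction has zero arm there.
Beam weight: 21.6 × 9.8 = 211.7 N down at 1.785 m → arm 0.875 m, τ = 211.7 × 0.875 = 185.2 N·m counterclockwise.
Lamp: 4.41 × 9.8 = 43.22 N down at 2.12 m → arm 0.54 m, τ = 43.22 × 0.54 = 23.34 N·m counterclockwise.
Sign: 28.3 × 9.8 = 277.3 N down at 0.803 m → arm 1.857 m, τ = 277.3 × 1.857 = 514.9 N·m counterclockwise.
Potted plant: 10.5 × 9.8 = 102.9 N down at 3.41 m → arm 0.75 m, τ = 102.9 × 0.75 = 77.18 N·m clockwise.
Net moment of known loads = 646.3 N·m counterclockwise.
An unknown mass m at 3.12 m has arm 0.46 m; its moment is m·g·0.46 clockwise.
For rotational equilibrium, m × 9.8 × 0.46 = 646.3, so m = 646.3 / (9.8 × 0.46) = 143 kg.

m ≈ 143 kg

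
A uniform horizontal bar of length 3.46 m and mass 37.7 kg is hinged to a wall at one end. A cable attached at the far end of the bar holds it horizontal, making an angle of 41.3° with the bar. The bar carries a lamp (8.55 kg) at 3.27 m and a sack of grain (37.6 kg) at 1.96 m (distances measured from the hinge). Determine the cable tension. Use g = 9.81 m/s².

T ≈ 717 N

Sum moments about the hinge (the unknown hinge reaction has zero arm there).
Beam weight: 37.7 × 9.81 = 369.8 N down at 1.73 m → arm 1.73 m, τ = 369.8 × 1.73 = 639.8 N·m clockwise.
Lamp: 8.55 × 9.81 = 83.88 N down at 3.27 m → arm 3.27 m, τ = 83.88 × 3.27 = 274.3 N·m clockwise.
Sack of grain: 37.6 × 9.81 = 368.9 N down at 1.96 m → arm 1.96 m, τ = 368.9 × 1.96 = 723 N·m clockwise.
Total clockwise load moment = 1637 N·m.
The cable tension T acts at 3.46 m; only its component perpendicular to the bar, T sinθ, produces torque. sin 41.3° = 0.66.
Setting net torque to zero: T × 3.46 × 0.66 = 1637 → T = 1637 / 2.284 = 717 N.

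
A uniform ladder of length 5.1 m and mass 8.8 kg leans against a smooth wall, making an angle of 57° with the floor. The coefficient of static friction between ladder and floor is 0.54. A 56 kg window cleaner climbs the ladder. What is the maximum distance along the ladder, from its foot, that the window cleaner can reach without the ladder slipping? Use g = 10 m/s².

d ≈ 4.51 m

Choose the foot of the ladder as the axis so the floor normal and friction both act there and drop out.
Ladder weight 8.8×10 = 88 N acts at 2.55 m along the ladder; its horizontal arm is 2.55·cos57° = 1.389 m → τ = 122.2 N·m clockwise.
Window cleaner weight 56×10 = 560 N at distance d → arm d·cos57° → τ = 560·d·0.5446 clockwise.
Wall normal N at the top has arm L sinθ = 4.277 m counterclockwise, so Στ = 0 gives N·4.277 = 122.2 + 305·d.
ΣFy = 0 ⇒ N_floor = 648 N, so the maximum friction is μ_s·N_floor = 0.54×648 = 349.9 N. ΣFx = 0 ⇒ N_wall = f, so at the slipping point N = 349.9 N.
Substituting: 349.9×4.277 = 122.2 + 305·d ⇒ d = (1497 − 122.2) / 305 = 4.51 m.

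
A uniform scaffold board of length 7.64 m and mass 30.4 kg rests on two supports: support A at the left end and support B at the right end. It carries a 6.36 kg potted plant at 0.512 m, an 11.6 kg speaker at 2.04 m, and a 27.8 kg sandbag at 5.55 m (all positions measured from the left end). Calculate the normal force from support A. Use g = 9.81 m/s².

Take moments about support B.
Beam weight: 30.4 × 9.81 = 298.2 N down at 3.82 m → arm 3.82 m, τ = 298.2 × 3.82 = 1139 N·m counterclockwise.
Potted plant: 6.36 × 9.81 = 62.39 N down at 0.512 m → arm 7.128 m, τ = 62.39 × 7.128 = 444.7 N·m counterclockwise.
Speaker: 11.6 × 9.81 = 113.8 N down at 2.04 m → arm 5.6 m, τ = 113.8 × 5.6 = 637.3 N·m counterclockwise.
Sandbag: 27.8 × 9.81 = 272.7 N down at 5.55 m → arm 2.09 m, τ = 272.7 × 2.09 = 569.9 N·m counterclockwise.
Net load moment about support B = 2791 N·m counterclockwise.
Reaction R at support A is upward at 0 m, arm 7.64 m → moment R × 7.64 clockwise.
Balancing moments: R × 7.64 = 2791, giving R = 365 N.

R_A ≈ 365 N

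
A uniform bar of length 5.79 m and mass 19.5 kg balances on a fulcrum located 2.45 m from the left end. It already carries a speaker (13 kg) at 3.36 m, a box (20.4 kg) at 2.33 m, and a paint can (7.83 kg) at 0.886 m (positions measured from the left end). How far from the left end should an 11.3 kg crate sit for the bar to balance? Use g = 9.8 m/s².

Sum moments about the fulcrum (at 2.45 m from the left end) (the support reaction has zero arm there).
Beam weight: 19.5 × 9.8 = 191.1 N down at 2.895 m → arm 0.445 m, τ = 191.1 × 0.445 = 85.04 N·m clockwise.
Speaker: 13 × 9.8 = 127.4 N down at 3.36 m → arm 0.91 m, τ = 127.4 × 0.91 = 115.9 N·m clockwise.
Box: 20.4 × 9.8 = 199.9 N down at 2.33 m → arm 0.12 m, τ = 199.9 × 0.12 = 23.99 N·m counterclockwise.
Paint can: 7.83 × 9.8 = 76.73 N down at 0.886 m → arm 1.564 m, τ = 76.73 × 1.564 = 120 N·m counterclockwise.
Net moment of existing loads = 56.95 N·m clockwise.
The crate weighs 11.3 × 9.8 = 110.7 N and must supply an equal counterclockwise moment, so its lever arm about the fulcrum is 56.95 / 110.7 = 0.514 m.
That puts it at 2.45 − 0.514 = 1.94 m from the left end.

x ≈ 1.94 m from the left end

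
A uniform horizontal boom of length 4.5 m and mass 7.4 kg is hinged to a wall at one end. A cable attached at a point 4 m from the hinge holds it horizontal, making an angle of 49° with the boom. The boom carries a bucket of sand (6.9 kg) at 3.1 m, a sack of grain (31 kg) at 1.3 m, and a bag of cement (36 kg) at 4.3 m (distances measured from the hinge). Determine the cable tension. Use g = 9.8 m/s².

Take moments about the hinge.
Beam weight: 7.4 × 9.8 = 72.52 N down at 2.25 m → arm 2.25 m, τ = 72.52 × 2.25 = 163.2 N·m clockwise.
Bucket of sand: 6.9 × 9.8 = 67.62 N down at 3.1 m → arm 3.1 m, τ = 67.62 × 3.1 = 209.6 N·m clockwise.
Sack of grain: 31 × 9.8 = 303.8 N down at 1.3 m → arm 1.3 m, τ = 303.8 × 1.3 = 394.9 N·m clockwise.
Bag of cement: 36 × 9.8 = 352.8 N down at 4.3 m → arm 4.3 m, τ = 352.8 × 4.3 = 1517 N·m clockwise.
Total clockwise load moment = 2285 N·m.
The cable tension T acts at 4 m; only its component perpendicular to the boom, T sinθ, produces torque. sin 49° = 0.7547.
Setting net torque to zero: T × 4 × 0.7547 = 2285 → T = 2285 / 3.019 = 757 N.

T ≈ 757 N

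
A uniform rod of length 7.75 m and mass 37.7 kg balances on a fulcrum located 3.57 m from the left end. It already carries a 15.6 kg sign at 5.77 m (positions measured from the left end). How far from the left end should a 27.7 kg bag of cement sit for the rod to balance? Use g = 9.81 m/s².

x ≈ 1.92 m from the left end

Sum moments about the fulcrum (at 3.57 m from the left end) (the support reaction has zero arm there).
Beam weight: 37.7 × 9.81 = 369.8 N down at 3.875 m → arm 0.305 m, τ = 369.8 × 0.305 = 112.8 N·m clockwise.
Sign: 15.6 × 9.81 = 153 N down at 5.77 m → arm 2.2 m, τ = 153 × 2.2 = 336.6 N·m clockwise.
Net moment of existing loads = 449.4 N·m clockwise.
The bag of cement weighs 27.7 × 9.81 = 271.7 N and must supply an equal counterclockwise moment, so its lever arm about the fulcrum is 449.4 / 271.7 = 1.65 m.
That puts it at 3.57 − 1.65 = 1.92 m from the left end.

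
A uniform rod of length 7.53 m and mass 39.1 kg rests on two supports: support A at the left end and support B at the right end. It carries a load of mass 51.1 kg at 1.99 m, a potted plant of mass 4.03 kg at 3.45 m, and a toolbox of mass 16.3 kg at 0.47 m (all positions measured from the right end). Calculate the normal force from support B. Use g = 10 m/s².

Take moments about support A.
Beam weight: 39.1 × 10 = 391 N down at 3.765 m → arm 3.765 m, τ = 391 × 3.765 = 1472 N·m clockwise.
Load: 51.1 × 10 = 511 N down at 1.99 m → arm 5.54 m, τ = 511 × 5.54 = 2831 N·m clockwise.
Potted plant: 4.03 × 10 = 40.3 N down at 3.45 m → arm 4.08 m, τ = 40.3 × 4.08 = 164.4 N·m clockwise.
Toolbox: 16.3 × 10 = 163 N down at 0.47 m → arm 7.06 m, τ = 163 × 7.06 = 1151 N·m clockwise.
Net load moment about support A = 5618 N·m clockwise.
Reaction R at support B is upward at 0 m, arm 7.53 m → moment R × 7.53 counterclockwise.
Balancing moments: R × 7.53 = 5618, giving R = 746 N.

R_B ≈ 746 N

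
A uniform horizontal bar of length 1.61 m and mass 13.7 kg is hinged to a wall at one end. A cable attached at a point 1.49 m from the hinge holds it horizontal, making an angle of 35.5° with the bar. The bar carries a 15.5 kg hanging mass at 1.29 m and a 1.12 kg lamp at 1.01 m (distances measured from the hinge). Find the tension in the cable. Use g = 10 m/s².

T ≈ 372 N

Take moments about the hinge.
Beam weight: 13.7 × 10 = 137 N down at 0.805 m → arm 0.805 m, τ = 137 × 0.805 = 110.3 N·m clockwise.
Hanging mass: 15.5 × 10 = 155 N down at 1.29 m → arm 1.29 m, τ = 155 × 1.29 = 200 N·m clockwise.
Lamp: 1.12 × 10 = 11.2 N down at 1.01 m → arm 1.01 m, τ = 11.2 × 1.01 = 11.31 N·m clockwise.
Total clockwise load moment = 321.6 N·m.
The cable tension T acts at 1.49 m; only its component perpendicular to the bar, T sinθ, produces torque. sin 35.5° = 0.5807.
Setting net torque to zero: T × 1.49 × 0.5807 = 321.6 → T = 321.6 / 0.8652 = 372 N.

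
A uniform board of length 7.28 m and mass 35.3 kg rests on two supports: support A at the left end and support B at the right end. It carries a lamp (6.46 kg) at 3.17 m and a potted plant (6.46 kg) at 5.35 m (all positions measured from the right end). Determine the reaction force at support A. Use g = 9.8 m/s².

Take moments about support B.
Beam weight: 35.3 × 9.8 = 345.9 N down at 3.64 m → arm 3.64 m, τ = 345.9 × 3.64 = 1259 N·m counterclockwise.
Lamp: 6.46 × 9.8 = 63.31 N down at 3.17 m → arm 3.17 m, τ = 63.31 × 3.17 = 200.7 N·m counterclockwise.
Potted plant: 6.46 × 9.8 = 63.31 N down at 5.35 m → arm 5.35 m, τ = 63.31 × 5.35 = 338.7 N·m counterclockwise.
Net load moment about support B = 1798 N·m counterclockwise.
Reaction R at support A is upward at 7.28 m, arm 7.28 m → moment R × 7.28 clockwise.
Balancing moments: R × 7.28 = 1798, giving R = 247 N.

R_A ≈ 247 N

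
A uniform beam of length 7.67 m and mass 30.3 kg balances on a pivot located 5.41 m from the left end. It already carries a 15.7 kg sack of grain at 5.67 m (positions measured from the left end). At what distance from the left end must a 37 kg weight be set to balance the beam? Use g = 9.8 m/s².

Sum moments about the pivot (at 5.41 m from the left end) (the support reaction has zero arm there).
Beam weight: 30.3 × 9.8 = 296.9 N down at 3.835 m → arm 1.575 m, τ = 296.9 × 1.575 = 467.6 N·m counterclockwise.
Sack of grain: 15.7 × 9.8 = 153.9 N down at 5.67 m → arm 0.26 m, τ = 153.9 × 0.26 = 40.01 N·m clockwise.
Net moment of existing loads = 427.6 N·m counterclockwise.
The weight weighs 37 × 9.8 = 362.6 N and must supply an equal clockwise moment, so its lever arm about the pivot is 427.6 / 362.6 = 1.18 m.
That puts it at 5.41 + 1.18 = 6.59 m from the left end.

x ≈ 6.59 m from the left end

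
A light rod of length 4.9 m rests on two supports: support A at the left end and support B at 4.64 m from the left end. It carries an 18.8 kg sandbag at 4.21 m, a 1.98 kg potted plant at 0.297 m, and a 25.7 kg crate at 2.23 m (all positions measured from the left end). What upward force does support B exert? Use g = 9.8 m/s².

R_B ≈ 289 N

Sum moments about support A (its reaction then has zero moment arm).
Sandbag: 18.8 × 9.8 = 184.2 N down at 4.21 m → arm 4.21 m, τ = 184.2 × 4.21 = 775.5 N·m clockwise.
Potted plant: 1.98 × 9.8 = 19.4 N down at 0.297 m → arm 0.297 m, τ = 19.4 × 0.297 = 5.762 N·m clockwise.
Crate: 25.7 × 9.8 = 251.9 N down at 2.23 m → arm 2.23 m, τ = 251.9 × 2.23 = 561.7 N·m clockwise.
Net load moment about support A = 1343 N·m clockwise.
Reaction R at support B is upward at 4.64 m, arm 4.64 m → moment R × 4.64 counterclockwise.
Balancing moments: R × 4.64 = 1343, giving R = 289 N.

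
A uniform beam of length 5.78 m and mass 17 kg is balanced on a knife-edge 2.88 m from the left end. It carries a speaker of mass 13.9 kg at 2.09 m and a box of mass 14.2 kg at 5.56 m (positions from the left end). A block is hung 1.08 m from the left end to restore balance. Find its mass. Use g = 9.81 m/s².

Sum moments about the knife-edge (at 2.88 m from the left end) (the support reaction has zero arm there).
Beam weight: 17 × 9.81 = 166.8 N down at 2.89 m → arm 0.01 m, τ = 166.8 × 0.01 = 1.668 N·m clockwise.
Speaker: 13.9 × 9.81 = 136.4 N down at 2.09 m → arm 0.79 m, τ = 136.4 × 0.79 = 107.8 N·m counterclockwise.
Box: 14.2 × 9.81 = 139.3 N down at 5.56 m → arm 2.68 m, τ = 139.3 × 2.68 = 373.3 N·m clockwise.
Net moment of known loads = 267.2 N·m clockwise.
An unknown mass m at 1.08 m has arm 1.8 m; its moment is m·g·1.8 counterclockwise.
For rotational equilibrium, m × 9.81 × 1.8 = 267.2, so m = 267.2 / (9.81 × 1.8) = 15.1 kg.

m ≈ 15.1 kg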